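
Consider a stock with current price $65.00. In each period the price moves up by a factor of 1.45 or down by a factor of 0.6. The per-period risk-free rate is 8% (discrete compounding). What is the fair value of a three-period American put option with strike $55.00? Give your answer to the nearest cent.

$8.71

Risk-neutral probability p = (1 + 0.08 − 0.6)/(1.45 − 0.6) = 0.4800/0.8500 = 0.5647
Terminal stock prices: S_uuu = 198.2, S_uud = 82, S_udd = 33.93, S_ddd = 14.04
Terminal payoffs (K − S): max(-143.2, 0) = 0, max(-27, 0) = 0, max(21.07, 0) = 21.07, max(40.96, 0) = 40.96
Node uu (S = 136.7): continuation = 1/1.08·[0.5647·0.0000 + 0.4353·0.0000] = 0.0000; exercise value = 0.0000 ≤ continuation, so V_uu = 0.0000
Node ud (S = 56.55): continuation = 1/1.08·[0.5647·0.0000 + 0.4353·21.0700] = 8.4923; exercise value = 0.0000 ≤ continuation, so V_ud = 8.4923
Node dd (S = 23.4): continuation = 1/1.08·[0.5647·21.0700 + 0.4353·40.9600] = 27.5259; exercise value = 31.6000 > continuation, so V_dd = 31.6000 (exercise)
Node u (S = 94.25): continuation = 1/1.08·[0.5647·0.0000 + 0.4353·8.4923] = 3.4228; exercise value = 0.0000 ≤ continuation, so V_u = 3.4228
Node d (S = 39): continuation = 1/1.08·[0.5647·8.4923 + 0.4353·31.6000] = 17.1768; exercise value = 16.0000 ≤ continuation, so V_d = 17.1768
Node 0 (S = 65): continuation = 1/1.08·[0.5647·3.4228 + 0.4353·17.1768] = 8.7128; exercise value = 0.0000 ≤ continuation, so V_0 = 8.7128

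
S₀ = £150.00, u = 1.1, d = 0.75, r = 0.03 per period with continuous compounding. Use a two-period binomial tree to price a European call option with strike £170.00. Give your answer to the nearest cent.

Risk-neutral probability p = (e^0.03 − 0.75)/(1.1 − 0.75) = 0.2805/0.3500 = 0.8013
Terminal stock prices: S_uu = 181.5, S_ud = 123.8, S_dd = 84.38
Terminal payoffs (S − K): max(11.5, 0) = 11.5, max(-46.25, 0) = 0, max(-85.62, 0) = 0
Node u (S = 165): V_u = e^(−0.03)·[0.8013·11.5000 + 0.1987·0.0000] = 8.9426
Node d (S = 112.5): V_d = e^(−0.03)·[0.8013·0.0000 + 0.1987·0.0000] = 0.0000
Node 0 (S = 150): V_0 = e^(−0.03)·[0.8013·8.9426 + 0.1987·0.0000] = 6.9539

£6.95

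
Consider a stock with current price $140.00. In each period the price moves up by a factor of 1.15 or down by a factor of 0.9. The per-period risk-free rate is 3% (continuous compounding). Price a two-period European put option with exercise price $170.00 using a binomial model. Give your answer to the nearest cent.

$23.98

Risk-neutral probability p = (e^0.03 − 0.9)/(1.15 − 0.9) = 0.1305/0.2500 = 0.5218
Terminal stock prices: S_uu = 185.1, S_ud = 144.9, S_dd = 113.4
Terminal payoffs (K − S): max(-15.15, 0) = 0, max(25.1, 0) = 25.1, max(56.6, 0) = 56.6
Node u (S = 161): V_u = e^(−0.03)·[0.5218·0.0000 + 0.4782·25.1000] = 11.6476
Node d (S = 126): V_d = e^(−0.03)·[0.5218·25.1000 + 0.4782·56.6000] = 38.9757
Node 0 (S = 140): V_0 = e^(−0.03)·[0.5218·11.6476 + 0.4782·38.9757] = 23.9850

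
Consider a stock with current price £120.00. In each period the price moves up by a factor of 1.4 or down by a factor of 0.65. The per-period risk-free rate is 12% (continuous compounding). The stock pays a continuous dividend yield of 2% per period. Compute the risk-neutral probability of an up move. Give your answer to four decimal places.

Per-period risk-free factor R = e^0.12 = 1.1275; dividend-adjusted growth = e^(0.12−0.02) = 1.1052.
Risk-neutral probability p = (1.1052 − 0.65)/(1.4 − 0.65) = 0.4552/0.7500 = 0.6069

p = 0.6069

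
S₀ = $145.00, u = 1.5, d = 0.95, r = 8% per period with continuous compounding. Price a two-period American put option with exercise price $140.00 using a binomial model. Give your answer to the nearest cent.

Risk-neutral probability p = (e^0.08 − 0.95)/(1.5 − 0.95) = 0.1333/0.5500 = 0.2423
Terminal stock prices: S_uu = 326.2, S_ud = 206.6, S_dd = 130.9
Terminal payoffs (K − S): max(-186.2, 0) = 0, max(-66.62, 0) = 0, max(9.138, 0) = 9.138
Node u (S = 217.5): continuation = e^(−0.08)·[0.2423·0.0000 + 0.7577·0.0000] = 0.0000; exercise value = 0.0000 ≤ continuation, so V_u = 0.0000
Node d (S = 137.8): continuation = e^(−0.08)·[0.2423·0.0000 + 0.7577·9.1375] = 6.3908; exercise value = 2.2500 ≤ continuation, so V_d = 6.3908
Node 0 (S = 145): continuation = e^(−0.08)·[0.2423·0.0000 + 0.7577·6.3908] = 4.4698; exercise value = 0.0000 ≤ continuation, so V_0 = 4.4698

$4.47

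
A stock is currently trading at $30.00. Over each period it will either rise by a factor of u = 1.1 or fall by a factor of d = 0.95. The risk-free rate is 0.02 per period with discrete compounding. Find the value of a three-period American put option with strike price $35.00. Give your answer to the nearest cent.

$5.00

Risk-neutral probability p = (1 + 0.02 − 0.95)/(1.1 − 0.95) = 0.0700/0.1500 = 0.4667
Terminal stock prices: S_uuu = 39.93, S_uud = 34.48, S_udd = 29.78, S_ddd = 25.72
Terminal payoffs (K − S): max(-4.93, 0) = 0, max(0.515, 0) = 0.515, max(5.218, 0) = 5.218, max(9.279, 0) = 9.279
Node uu (S = 36.3): continuation = 1/1.02·[0.4667·0.0000 + 0.5333·0.5150] = 0.2693; exercise value = 0.0000 ≤ continuation, so V_uu = 0.2693
Node ud (S = 31.35): continuation = 1/1.02·[0.4667·0.5150 + 0.5333·5.2175] = 2.9637; exercise value = 3.6500 > continuation, so V_ud = 3.6500 (exercise)
Node dd (S = 27.07): continuation = 1/1.02·[0.4667·5.2175 + 0.5333·9.2788] = 7.2387; exercise value = 7.9250 > continuation, so V_dd = 7.9250 (exercise)
Node u (S = 33): continuation = 1/1.02·[0.4667·0.2693 + 0.5333·3.6500] = 2.0317; exercise value = 2.0000 ≤ continuation, so V_u = 2.0317
Node d (S = 28.5): continuation = 1/1.02·[0.4667·3.6500 + 0.5333·7.9250] = 5.8137; exercise value = 6.5000 > continuation, so V_d = 6.5000 (exercise)
Node 0 (S = 30): continuation = 1/1.02·[0.4667·2.0317 + 0.5333·6.5000] = 4.3282; exercise value = 5.0000 > continuation, so V_0 = 5.0000 (exercise)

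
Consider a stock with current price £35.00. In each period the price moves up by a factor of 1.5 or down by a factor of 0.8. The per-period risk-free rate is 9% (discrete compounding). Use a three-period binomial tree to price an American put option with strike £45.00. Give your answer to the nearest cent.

£10.39

Risk-neutral probability p = (1 + 0.09 − 0.8)/(1.5 − 0.8) = 0.2900/0.7000 = 0.4143
Terminal stock prices: S_uuu = 118.1, S_uud = 63, S_udd = 33.6, S_ddd = 17.92
Terminal payoffs (K − S): max(-73.12, 0) = 0, max(-18, 0) = 0, max(11.4, 0) = 11.4, max(27.08, 0) = 27.08
Node uu (S = 78.75): continuation = 1/1.09·[0.4143·0.0000 + 0.5857·0.0000] = 0.0000; exercise value = 0.0000 ≤ continuation, so V_uu = 0.0000
Node ud (S = 42): continuation = 1/1.09·[0.4143·0.0000 + 0.5857·11.4000] = 6.1258; exercise value = 3.0000 ≤ continuation, so V_ud = 6.1258
Node dd (S = 22.4): continuation = 1/1.09·[0.4143·11.4000 + 0.5857·27.0800] = 18.8844; exercise value = 22.6000 > continuation, so V_dd = 22.6000 (exercise)
Node u (S = 52.5): continuation = 1/1.09·[0.4143·0.0000 + 0.5857·6.1258] = 3.2917; exercise value = 0.0000 ≤ continuation, so V_u = 3.2917
Node d (S = 28): continuation = 1/1.09·[0.4143·6.1258 + 0.5857·22.6000] = 14.4725; exercise value = 17.0000 > continuation, so V_d = 17.0000 (exercise)
Node 0 (S = 35): continuation = 1/1.09·[0.4143·3.2917 + 0.5857·17.0000] = 10.3861; exercise value = 10.0000 ≤ continuation, so V_0 = 10.3861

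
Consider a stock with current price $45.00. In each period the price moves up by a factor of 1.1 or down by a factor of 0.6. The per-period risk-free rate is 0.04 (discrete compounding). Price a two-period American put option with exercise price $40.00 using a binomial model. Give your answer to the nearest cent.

$2.51

Risk-neutral probability p = (1 + 0.04 − 0.6)/(1.1 − 0.6) = 0.4400/0.5000 = 0.8800
Terminal stock prices: S_uu = 54.45, S_ud = 29.7, S_dd = 16.2
Terminal payoffs (K − S): max(-14.45, 0) = 0, max(10.3, 0) = 10.3, max(23.8, 0) = 23.8
Node u (S = 49.5): continuation = 1/1.04·[0.8800·0.0000 + 0.1200·10.3000] = 1.1885; exercise value = 0.0000 ≤ continuation, so V_u = 1.1885
Node d (S = 27): continuation = 1/1.04·[0.8800·10.3000 + 0.1200·23.8000] = 11.4615; exercise value = 13.0000 > continuation, so V_d = 13.0000 (exercise)
Node 0 (S = 45): continuation = 1/1.04·[0.8800·1.1885 + 0.1200·13.0000] = 2.5056; exercise value = 0.0000 ≤ continuation, so V_0 = 2.5056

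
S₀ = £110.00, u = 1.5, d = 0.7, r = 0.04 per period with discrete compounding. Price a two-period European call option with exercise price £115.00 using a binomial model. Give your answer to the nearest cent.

Risk-neutral probability p = (1 + 0.04 − 0.7)/(1.5 − 0.7) = 0.3400/0.8000 = 0.4250
Terminal stock prices: S_uu = 247.5, S_ud = 115.5, S_dd = 53.9
Terminal payoffs (S − K): max(132.5, 0) = 132.5, max(0.5, 0) = 0.5, max(-61.1, 0) = 0
Node u (S = 165): V_u = 1/1.04·[0.4250·132.5000 + 0.5750·0.5000] = 54.4231
Node d (S = 77): V_d = 1/1.04·[0.4250·0.5000 + 0.5750·0.0000] = 0.2043
Node 0 (S = 110): V_0 = 1/1.04·[0.4250·54.4231 + 0.5750·0.2043] = 22.3532

£22.35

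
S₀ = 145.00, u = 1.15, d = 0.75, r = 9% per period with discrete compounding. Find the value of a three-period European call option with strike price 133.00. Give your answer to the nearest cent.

Risk-neutral probability p = (1 + 0.09 − 0.75)/(1.15 − 0.75) = 0.3400/0.4000 = 0.8500
Terminal stock prices: S_uuu = 220.5, S_uud = 143.8, S_udd = 93.8, S_ddd = 61.17
Terminal payoffs (S − K): max(87.53, 0) = 87.53, max(10.82, 0) = 10.82, max(-39.2, 0) = 0, max(-71.83, 0) = 0
Node uu (S = 191.8): V_uu = 1/1.09·[0.8500·87.5269 + 0.1500·10.8219] = 69.7442
Node ud (S = 125.1): V_ud = 1/1.09·[0.8500·10.8219 + 0.1500·0.0000] = 8.4391
Node dd (S = 81.56): V_dd = 1/1.09·[0.8500·0.0000 + 0.1500·0.0000] = 0.0000
Node u (S = 166.8): V_u = 1/1.09·[0.8500·69.7442 + 0.1500·8.4391] = 55.5490
Node d (S = 108.8): V_d = 1/1.09·[0.8500·8.4391 + 0.1500·0.0000] = 6.5809
Node 0 (S = 145): V_0 = 1/1.09·[0.8500·55.5490 + 0.1500·6.5809] = 44.2236

44.22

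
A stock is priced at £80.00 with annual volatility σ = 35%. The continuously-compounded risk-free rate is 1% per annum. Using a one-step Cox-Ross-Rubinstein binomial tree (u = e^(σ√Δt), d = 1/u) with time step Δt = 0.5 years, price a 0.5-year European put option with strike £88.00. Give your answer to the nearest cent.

£14.02

CRR parameters: u = e^(σ√Δt) = e^(0.35·√0.5) = 1.2808, d = 1/u = 0.7808
Per-period rate: rΔt = 0.01·0.5 = 0.005, so R = e^0.005 = 1.0050
Risk-neutral probability p = (e^0.005 − 0.7808)/(1.2808 − 0.7808) = 0.2243/0.5000 = 0.4485
Terminal stock prices: S_u = 102.5, S_d = 62.46
Terminal payoffs (K − S): max(-14.46, 0) = 0, max(25.54, 0) = 25.54
Node 0 (S = 80): V_0 = e^(−0.005)·[0.4485·0.0000 + 0.5515·25.5392] = 14.0155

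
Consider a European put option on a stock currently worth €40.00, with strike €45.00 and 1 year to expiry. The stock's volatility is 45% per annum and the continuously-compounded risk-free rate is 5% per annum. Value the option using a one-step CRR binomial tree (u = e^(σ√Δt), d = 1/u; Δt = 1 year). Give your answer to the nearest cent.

CRR parameters: u = e^(σ√Δt) = e^(0.45·√1) = 1.5683, d = 1/u = 0.6376
Per-period rate: rΔt = 0.05·1 = 0.05, so R = e^0.05 = 1.0513
Risk-neutral probability p = (e^0.05 − 0.6376)/(1.5683 − 0.6376) = 0.4136/0.9307 = 0.4445
Terminal stock prices: S_u = 62.73, S_d = 25.51
Terminal payoffs (K − S): max(-17.73, 0) = 0, max(19.49, 0) = 19.49
Node 0 (S = 40): V_0 = e^(−0.05)·[0.4445·0.0000 + 0.5555·19.4949] = 10.3022

€10.30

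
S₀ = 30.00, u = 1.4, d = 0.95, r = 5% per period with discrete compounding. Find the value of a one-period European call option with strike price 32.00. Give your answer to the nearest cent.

Risk-neutral probability p = (1 + 0.05 − 0.95)/(1.4 − 0.95) = 0.1000/0.4500 = 0.2222
Terminal stock prices: S_u = 42, S_d = 28.5
Terminal payoffs (S − K): max(10, 0) = 10, max(-3.5, 0) = 0
Node 0 (S = 30): V_0 = 1/1.05·[0.2222·10.0000 + 0.7778·0.0000] = 2.1164

2.12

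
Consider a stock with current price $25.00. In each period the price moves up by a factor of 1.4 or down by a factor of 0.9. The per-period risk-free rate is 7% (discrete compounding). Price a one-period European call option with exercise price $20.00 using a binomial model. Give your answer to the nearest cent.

$6.31

Risk-neutral probability p = (1 + 0.07 − 0.9)/(1.4 − 0.9) = 0.1700/0.5000 = 0.3400
Terminal stock prices: S_u = 35, S_d = 22.5
Terminal payoffs (S − K): max(15, 0) = 15, max(2.5, 0) = 2.5
Node 0 (S = 25): V_0 = 1/1.07·[0.3400·15.0000 + 0.6600·2.5000] = 6.3084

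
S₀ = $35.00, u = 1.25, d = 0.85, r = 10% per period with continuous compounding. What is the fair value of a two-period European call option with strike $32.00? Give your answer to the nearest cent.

Risk-neutral probability p = (e^0.1 − 0.85)/(1.25 − 0.85) = 0.2552/0.4000 = 0.6379
Terminal stock prices: S_uu = 54.69, S_ud = 37.19, S_dd = 25.29
Terminal payoffs (S − K): max(22.69, 0) = 22.69, max(5.188, 0) = 5.188, max(-6.713, 0) = 0
Node u (S = 43.75): V_u = e^(−0.1)·[0.6379·22.6875 + 0.3621·5.1875] = 14.7952
Node d (S = 29.75): V_d = e^(−0.1)·[0.6379·5.1875 + 0.3621·0.0000] = 2.9943
Node 0 (S = 35): V_0 = e^(−0.1)·[0.6379·14.7952 + 0.3621·2.9943] = 9.5211

$9.52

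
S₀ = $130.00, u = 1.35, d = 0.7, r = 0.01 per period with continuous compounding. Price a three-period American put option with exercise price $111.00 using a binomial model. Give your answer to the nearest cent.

Risk-neutral probability p = (e^0.01 − 0.7)/(1.35 − 0.7) = 0.3101/0.6500 = 0.4770
Terminal stock prices: S_uuu = 319.8, S_uud = 165.8, S_udd = 85.99, S_ddd = 44.59
Terminal payoffs (K − S): max(-208.8, 0) = 0, max(-54.85, 0) = 0, max(25.01, 0) = 25.01, max(66.41, 0) = 66.41
Node uu (S = 236.9): continuation = e^(−0.01)·[0.4770·0.0000 + 0.5230·0.0000] = 0.0000; exercise value = 0.0000 ≤ continuation, so V_uu = 0.0000
Node ud (S = 122.8): continuation = e^(−0.01)·[0.4770·0.0000 + 0.5230·25.0050] = 12.9475; exercise value = 0.0000 ≤ continuation, so V_ud = 12.9475
Node dd (S = 63.7): continuation = e^(−0.01)·[0.4770·25.0050 + 0.5230·66.4100] = 46.1955; exercise value = 47.3000 > continuation, so V_dd = 47.3000 (exercise)
Node u (S = 175.5): continuation = e^(−0.01)·[0.4770·0.0000 + 0.5230·12.9475] = 6.7042; exercise value = 0.0000 ≤ continuation, so V_u = 6.7042
Node d (S = 91): continuation = e^(−0.01)·[0.4770·12.9475 + 0.5230·47.3000] = 30.6062; exercise value = 20.0000 ≤ continuation, so V_d = 30.6062
Node 0 (S = 130): continuation = e^(−0.01)·[0.4770·6.7042 + 0.5230·30.6062] = 19.0138; exercise value = 0.0000 ≤ continuation, so V_0 = 19.0138

$19.01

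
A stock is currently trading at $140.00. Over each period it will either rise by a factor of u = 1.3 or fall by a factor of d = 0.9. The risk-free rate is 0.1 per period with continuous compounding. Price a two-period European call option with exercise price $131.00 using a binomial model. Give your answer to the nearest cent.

$36.16

Risk-neutral probability p = (e^0.1 − 0.9)/(1.3 − 0.9) = 0.2052/0.4000 = 0.5129
Terminal stock prices: S_uu = 236.6, S_ud = 163.8, S_dd = 113.4
Terminal payoffs (S − K): max(105.6, 0) = 105.6, max(32.8, 0) = 32.8, max(-17.6, 0) = 0
Node u (S = 182): V_u = e^(−0.1)·[0.5129·105.6000 + 0.4871·32.8000] = 63.4663
Node d (S = 126): V_d = e^(−0.1)·[0.5129·32.8000 + 0.4871·0.0000] = 15.2230
Node 0 (S = 140): V_0 = e^(−0.1)·[0.5129·63.4663 + 0.4871·15.2230] = 36.1648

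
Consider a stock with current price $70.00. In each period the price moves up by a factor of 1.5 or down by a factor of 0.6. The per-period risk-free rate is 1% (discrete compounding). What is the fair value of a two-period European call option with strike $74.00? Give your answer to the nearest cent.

$16.99

Risk-neutral probability p = (1 + 0.01 − 0.6)/(1.5 − 0.6) = 0.4100/0.9000 = 0.4556
Terminal stock prices: S_uu = 157.5, S_ud = 63, S_dd = 25.2
Terminal payoffs (S − K): max(83.5, 0) = 83.5, max(-11, 0) = 0, max(-48.8, 0) = 0
Node u (S = 105): V_u = 1/1.01·[0.4556·83.5000 + 0.5444·0.0000] = 37.6623
Node d (S = 42): V_d = 1/1.01·[0.4556·0.0000 + 0.5444·0.0000] = 0.0000
Node 0 (S = 70): V_0 = 1/1.01·[0.4556·37.6623 + 0.5444·0.0000] = 16.9874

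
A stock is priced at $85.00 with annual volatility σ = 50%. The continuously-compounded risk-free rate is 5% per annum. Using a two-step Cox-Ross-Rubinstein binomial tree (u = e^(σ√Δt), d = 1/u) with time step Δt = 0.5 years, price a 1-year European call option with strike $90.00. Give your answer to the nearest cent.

CRR parameters: u = e^(σ√Δt) = e^(0.5·√0.5) = 1.4241, d = 1/u = 0.7022
Per-period rate: rΔt = 0.05·0.5 = 0.025, so R = e^0.025 = 1.0253
Risk-neutral probability p = (e^0.025 − 0.7022)/(1.4241 − 0.7022) = 0.3231/0.7219 = 0.4476
Terminal stock prices: S_uu = 172.4, S_ud = 85, S_dd = 41.91
Terminal payoffs (S − K): max(82.39, 0) = 82.39, max(-5, 0) = 0, max(-48.09, 0) = 0
Node u (S = 121.1): V_u = e^(−0.025)·[0.4476·82.3898 + 0.5524·0.0000] = 35.9661
Node d (S = 59.69): V_d = e^(−0.025)·[0.4476·0.0000 + 0.5524·0.0000] = 0.0000
Node 0 (S = 85): V_0 = e^(−0.025)·[0.4476·35.9661 + 0.5524·0.0000] = 15.7005

$15.70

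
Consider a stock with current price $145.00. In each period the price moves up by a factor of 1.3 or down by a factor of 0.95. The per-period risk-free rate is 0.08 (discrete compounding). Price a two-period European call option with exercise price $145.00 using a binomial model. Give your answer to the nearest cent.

$25.47

Risk-neutral probability p = (1 + 0.08 − 0.95)/(1.3 − 0.95) = 0.1300/0.3500 = 0.3714
Terminal stock prices: S_uu = 245.1, S_ud = 179.1, S_dd = 130.9
Terminal payoffs (S − K): max(100.1, 0) = 100.1, max(34.07, 0) = 34.07, max(-14.14, 0) = 0
Node u (S = 188.5): V_u = 1/1.08·[0.3714·100.0500 + 0.6286·34.0750] = 54.2407
Node d (S = 137.8): V_d = 1/1.08·[0.3714·34.0750 + 0.6286·0.0000] = 11.7189
Node 0 (S = 145): V_0 = 1/1.08·[0.3714·54.2407 + 0.6286·11.7189] = 25.4748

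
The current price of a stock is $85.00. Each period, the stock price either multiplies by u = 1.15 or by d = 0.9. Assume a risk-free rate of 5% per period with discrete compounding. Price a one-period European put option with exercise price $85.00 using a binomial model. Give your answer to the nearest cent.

Risk-neutral probability p = (1 + 0.05 − 0.9)/(1.15 − 0.9) = 0.1500/0.2500 = 0.6000
Terminal stock prices: S_u = 97.75, S_d = 76.5
Terminal payoffs (K − S): max(-12.75, 0) = 0, max(8.5, 0) = 8.5
Node 0 (S = 85): V_0 = 1/1.05·[0.6000·0.0000 + 0.4000·8.5000] = 3.2381

$3.24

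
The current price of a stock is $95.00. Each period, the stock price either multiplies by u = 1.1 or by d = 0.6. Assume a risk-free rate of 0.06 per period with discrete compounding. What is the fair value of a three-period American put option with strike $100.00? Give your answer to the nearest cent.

Risk-neutral probability p = (1 + 0.06 − 0.6)/(1.1 − 0.6) = 0.4600/0.5000 = 0.9200
Terminal stock prices: S_uuu = 126.4, S_uud = 68.97, S_udd = 37.62, S_ddd = 20.52
Terminal payoffs (K − S): max(-26.45, 0) = 0, max(31.03, 0) = 31.03, max(62.38, 0) = 62.38, max(79.48, 0) = 79.48
Node uu (S = 115): continuation = 1/1.06·[0.9200·0.0000 + 0.0800·31.0300] = 2.3419; exercise value = 0.0000 ≤ continuation, so V_uu = 2.3419
Node ud (S = 62.7): continuation = 1/1.06·[0.9200·31.0300 + 0.0800·62.3800] = 31.6396; exercise value = 37.3000 > continuation, so V_ud = 37.3000 (exercise)
Node dd (S = 34.2): continuation = 1/1.06·[0.9200·62.3800 + 0.0800·79.4800] = 60.1396; exercise value = 65.8000 > continuation, so V_dd = 65.8000 (exercise)
Node u (S = 104.5): continuation = 1/1.06·[0.9200·2.3419 + 0.0800·37.3000] = 4.8477; exercise value = 0.0000 ≤ continuation, so V_u = 4.8477
Node d (S = 57): continuation = 1/1.06·[0.9200·37.3000 + 0.0800·65.8000] = 37.3396; exercise value = 43.0000 > continuation, so V_d = 43.0000 (exercise)
Node 0 (S = 95): continuation = 1/1.06·[0.9200·4.8477 + 0.0800·43.0000] = 7.4527; exercise value = 5.0000 ≤ continuation, so V_0 = 7.4527

$7.45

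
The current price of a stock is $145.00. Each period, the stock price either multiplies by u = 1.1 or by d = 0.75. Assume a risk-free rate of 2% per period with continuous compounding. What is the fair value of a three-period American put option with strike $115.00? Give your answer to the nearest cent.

$3.58

Risk-neutral probability p = (e^0.02 − 0.75)/(1.1 − 0.75) = 0.2702/0.3500 = 0.7720
Terminal stock prices: S_uuu = 193, S_uud = 131.6, S_udd = 89.72, S_ddd = 61.17
Terminal payoffs (K − S): max(-78, 0) = 0, max(-16.59, 0) = 0, max(25.28, 0) = 25.28, max(53.83, 0) = 53.83
Node uu (S = 175.5): continuation = e^(−0.02)·[0.7720·0.0000 + 0.2280·0.0000] = 0.0000; exercise value = 0.0000 ≤ continuation, so V_uu = 0.0000
Node ud (S = 119.6): continuation = e^(−0.02)·[0.7720·0.0000 + 0.2280·25.2812] = 5.6499; exercise value = 0.0000 ≤ continuation, so V_ud = 5.6499
Node dd (S = 81.56): continuation = e^(−0.02)·[0.7720·25.2812 + 0.2280·53.8281] = 31.1603; exercise value = 33.4375 > continuation, so V_dd = 33.4375 (exercise)
Node u (S = 159.5): continuation = e^(−0.02)·[0.7720·0.0000 + 0.2280·5.6499] = 1.2626; exercise value = 0.0000 ≤ continuation, so V_u = 1.2626
Node d (S = 108.8): continuation = e^(−0.02)·[0.7720·5.6499 + 0.2280·33.4375] = 11.7480; exercise value = 6.2500 ≤ continuation, so V_d = 11.7480
Node 0 (S = 145): continuation = e^(−0.02)·[0.7720·1.2626 + 0.2280·11.7480] = 3.5809; exercise value = 0.0000 ≤ continuation, so V_0 = 3.5809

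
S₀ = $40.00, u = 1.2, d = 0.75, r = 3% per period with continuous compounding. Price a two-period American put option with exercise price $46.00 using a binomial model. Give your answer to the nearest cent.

Risk-neutral probability p = (e^0.03 − 0.75)/(1.2 − 0.75) = 0.2805/0.4500 = 0.6232
Terminal stock prices: S_uu = 57.6, S_ud = 36, S_dd = 22.5
Terminal payoffs (K − S): max(-11.6, 0) = 0, max(10, 0) = 10, max(23.5, 0) = 23.5
Node u (S = 48): continuation = e^(−0.03)·[0.6232·0.0000 + 0.3768·10.0000] = 3.6563; exercise value = 0.0000 ≤ continuation, so V_u = 3.6563
Node d (S = 30): continuation = e^(−0.03)·[0.6232·10.0000 + 0.3768·23.5000] = 14.6405; exercise value = 16.0000 > continuation, so V_d = 16.0000 (exercise)
Node 0 (S = 40): continuation = e^(−0.03)·[0.6232·3.6563 + 0.3768·16.0000] = 8.0615; exercise value = 6.0000 ≤ continuation, so V_0 = 8.0615

$8.06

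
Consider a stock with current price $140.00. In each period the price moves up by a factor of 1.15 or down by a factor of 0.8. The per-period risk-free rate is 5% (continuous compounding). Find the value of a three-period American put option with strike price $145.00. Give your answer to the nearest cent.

$11.82

Risk-neutral probability p = (e^0.05 − 0.8)/(1.15 − 0.8) = 0.2513/0.3500 = 0.7179
Terminal stock prices: S_uuu = 212.9, S_uud = 148.1, S_udd = 103, S_ddd = 71.68
Terminal payoffs (K − S): max(-67.92, 0) = 0, max(-3.12, 0) = 0, max(41.96, 0) = 41.96, max(73.32, 0) = 73.32
Node uu (S = 185.1): continuation = e^(−0.05)·[0.7179·0.0000 + 0.2821·0.0000] = 0.0000; exercise value = 0.0000 ≤ continuation, so V_uu = 0.0000
Node ud (S = 128.8): continuation = e^(−0.05)·[0.7179·0.0000 + 0.2821·41.9600] = 11.2589; exercise value = 16.2000 > continuation, so V_ud = 16.2000 (exercise)
Node dd (S = 89.6): continuation = e^(−0.05)·[0.7179·41.9600 + 0.2821·73.3200] = 48.3283; exercise value = 55.4000 > continuation, so V_dd = 55.4000 (exercise)
Node u (S = 161): continuation = e^(−0.05)·[0.7179·0.0000 + 0.2821·16.2000] = 4.3469; exercise value = 0.0000 ≤ continuation, so V_u = 4.3469
Node d (S = 112): continuation = e^(−0.05)·[0.7179·16.2000 + 0.2821·55.4000] = 25.9283; exercise value = 33.0000 > continuation, so V_d = 33.0000 (exercise)
Node 0 (S = 140): continuation = e^(−0.05)·[0.7179·4.3469 + 0.2821·33.0000] = 11.8232; exercise value = 5.0000 ≤ continuation, so V_0 = 11.8232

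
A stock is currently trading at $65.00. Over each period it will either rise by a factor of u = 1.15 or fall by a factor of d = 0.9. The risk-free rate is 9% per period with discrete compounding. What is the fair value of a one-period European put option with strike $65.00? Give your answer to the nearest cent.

$1.43

Risk-neutral probability p = (1 + 0.09 − 0.9)/(1.15 − 0.9) = 0.1900/0.2500 = 0.7600
Terminal stock prices: S_u = 74.75, S_d = 58.5
Terminal payoffs (K − S): max(-9.75, 0) = 0, max(6.5, 0) = 6.5
Node 0 (S = 65): V_0 = 1/1.09·[0.7600·0.0000 + 0.2400·6.5000] = 1.4312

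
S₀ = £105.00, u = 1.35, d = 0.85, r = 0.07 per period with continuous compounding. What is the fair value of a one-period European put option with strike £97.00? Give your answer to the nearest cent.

£4.01

Risk-neutral probability p = (e^0.07 − 0.85)/(1.35 − 0.85) = 0.2225/0.5000 = 0.4450
Terminal stock prices: S_u = 141.8, S_d = 89.25
Terminal payoffs (K − S): max(-44.75, 0) = 0, max(7.75, 0) = 7.75
Node 0 (S = 105): V_0 = e^(−0.07)·[0.4450·0.0000 + 0.5550·7.7500] = 4.0103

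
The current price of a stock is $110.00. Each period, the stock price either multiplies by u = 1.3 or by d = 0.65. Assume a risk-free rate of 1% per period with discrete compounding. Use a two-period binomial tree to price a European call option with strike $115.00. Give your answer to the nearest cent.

$21.32

Risk-neutral probability p = (1 + 0.01 − 0.65)/(1.3 − 0.65) = 0.3600/0.6500 = 0.5538
Terminal stock prices: S_uu = 185.9, S_ud = 92.95, S_dd = 46.48
Terminal payoffs (S − K): max(70.9, 0) = 70.9, max(-22.05, 0) = 0, max(-68.53, 0) = 0
Node u (S = 143): V_u = 1/1.01·[0.5538·70.9000 + 0.4462·0.0000] = 38.8789
Node d (S = 71.5): V_d = 1/1.01·[0.5538·0.0000 + 0.4462·0.0000] = 0.0000
Node 0 (S = 110): V_0 = 1/1.01·[0.5538·38.8789 + 0.4462·0.0000] = 21.3197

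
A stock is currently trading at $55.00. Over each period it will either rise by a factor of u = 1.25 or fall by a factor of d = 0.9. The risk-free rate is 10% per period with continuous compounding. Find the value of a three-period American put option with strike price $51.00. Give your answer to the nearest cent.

$0.90

Risk-neutral probability p = (e^0.1 − 0.9)/(1.25 − 0.9) = 0.2052/0.3500 = 0.5862
Terminal stock prices: S_uuu = 107.4, S_uud = 77.34, S_udd = 55.69, S_ddd = 40.1
Terminal payoffs (K − S): max(-56.42, 0) = 0, max(-26.34, 0) = 0, max(-4.688, 0) = 0, max(10.9, 0) = 10.9
Node uu (S = 85.94): continuation = e^(−0.1)·[0.5862·0.0000 + 0.4138·0.0000] = 0.0000; exercise value = 0.0000 ≤ continuation, so V_uu = 0.0000
Node ud (S = 61.88): continuation = e^(−0.1)·[0.5862·0.0000 + 0.4138·0.0000] = 0.0000; exercise value = 0.0000 ≤ continuation, so V_ud = 0.0000
Node dd (S = 44.55): continuation = e^(−0.1)·[0.5862·0.0000 + 0.4138·10.9050] = 4.0830; exercise value = 6.4500 > continuation, so V_dd = 6.4500 (exercise)
Node u (S = 68.75): continuation = e^(−0.1)·[0.5862·0.0000 + 0.4138·0.0000] = 0.0000; exercise value = 0.0000 ≤ continuation, so V_u = 0.0000
Node d (S = 49.5): continuation = e^(−0.1)·[0.5862·0.0000 + 0.4138·6.4500] = 2.4150; exercise value = 1.5000 ≤ continuation, so V_d = 2.4150
Node 0 (S = 55): continuation = e^(−0.1)·[0.5862·0.0000 + 0.4138·2.4150] = 0.9042; exercise value = 0.0000 ≤ continuation, so V_0 = 0.9042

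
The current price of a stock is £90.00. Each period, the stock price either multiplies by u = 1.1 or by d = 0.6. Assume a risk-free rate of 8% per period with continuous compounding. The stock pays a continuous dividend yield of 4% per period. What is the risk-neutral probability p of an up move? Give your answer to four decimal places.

Per-period risk-free factor R = e^0.08 = 1.0833; dividend-adjusted growth = e^(0.08−0.04) = 1.0408.
Risk-neutral probability p = (1.0408 − 0.6)/(1.1 − 0.6) = 0.4408/0.5000 = 0.8816

p = 0.8816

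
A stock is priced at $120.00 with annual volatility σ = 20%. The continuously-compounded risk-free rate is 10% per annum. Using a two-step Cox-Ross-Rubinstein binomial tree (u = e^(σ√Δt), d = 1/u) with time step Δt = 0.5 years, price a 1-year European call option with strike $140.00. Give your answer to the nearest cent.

$7.25

CRR parameters: u = e^(σ√Δt) = e^(0.2·√0.5) = 1.1519, d = 1/u = 0.8681
Per-period rate: rΔt = 0.1·0.5 = 0.05, so R = e^0.05 = 1.0513
Risk-neutral probability p = (e^0.05 − 0.8681)/(1.1519 − 0.8681) = 0.1831/0.2838 = 0.6454
Terminal stock prices: S_uu = 159.2, S_ud = 120, S_dd = 90.44
Terminal payoffs (S − K): max(19.23, 0) = 19.23, max(-20, 0) = 0, max(-49.56, 0) = 0
Node u (S = 138.2): V_u = e^(−0.05)·[0.6454·19.2276 + 0.3546·0.0000] = 11.8037
Node d (S = 104.2): V_d = e^(−0.05)·[0.6454·0.0000 + 0.3546·0.0000] = 0.0000
Node 0 (S = 120): V_0 = e^(−0.05)·[0.6454·11.8037 + 0.3546·0.0000] = 7.2463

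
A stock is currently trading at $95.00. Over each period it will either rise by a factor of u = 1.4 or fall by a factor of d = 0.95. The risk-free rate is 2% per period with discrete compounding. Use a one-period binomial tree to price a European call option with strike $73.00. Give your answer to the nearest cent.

$23.43

Risk-neutral probability p = (1 + 0.02 − 0.95)/(1.4 − 0.95) = 0.0700/0.4500 = 0.1556
Terminal stock prices: S_u = 133, S_d = 90.25
Terminal payoffs (S − K): max(60, 0) = 60, max(17.25, 0) = 17.25
Node 0 (S = 95): V_0 = 1/1.02·[0.1556·60.0000 + 0.8444·17.2500] = 23.4314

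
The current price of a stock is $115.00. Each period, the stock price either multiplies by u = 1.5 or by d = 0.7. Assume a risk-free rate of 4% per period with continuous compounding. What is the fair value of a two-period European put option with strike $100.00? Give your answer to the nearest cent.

$13.28

Risk-neutral probability p = (e^0.04 − 0.7)/(1.5 − 0.7) = 0.3408/0.8000 = 0.4260
Terminal stock prices: S_uu = 258.8, S_ud = 120.7, S_dd = 56.35
Terminal payoffs (K − S): max(-158.8, 0) = 0, max(-20.75, 0) = 0, max(43.65, 0) = 43.65
Node u (S = 172.5): V_u = e^(−0.04)·[0.4260·0.0000 + 0.5740·0.0000] = 0.0000
Node d (S = 80.5): V_d = e^(−0.04)·[0.4260·0.0000 + 0.5740·43.6500] = 24.0721
Node 0 (S = 115): V_0 = e^(−0.04)·[0.4260·0.0000 + 0.5740·24.0721] = 13.2753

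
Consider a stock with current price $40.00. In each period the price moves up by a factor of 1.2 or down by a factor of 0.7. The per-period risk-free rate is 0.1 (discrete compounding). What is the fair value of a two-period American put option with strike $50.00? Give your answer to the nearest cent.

Risk-neutral probability p = (1 + 0.1 − 0.7)/(1.2 − 0.7) = 0.4000/0.5000 = 0.8000
Terminal stock prices: S_uu = 57.6, S_ud = 33.6, S_dd = 19.6
Terminal payoffs (K − S): max(-7.6, 0) = 0, max(16.4, 0) = 16.4, max(30.4, 0) = 30.4
Node u (S = 48): continuation = 1/1.1·[0.8000·0.0000 + 0.2000·16.4000] = 2.9818; exercise value = 2.0000 ≤ continuation, so V_u = 2.9818
Node d (S = 28): continuation = 1/1.1·[0.8000·16.4000 + 0.2000·30.4000] = 17.4545; exercise value = 22.0000 > continuation, so V_d = 22.0000 (exercise)
Node 0 (S = 40): continuation = 1/1.1·[0.8000·2.9818 + 0.2000·22.0000] = 6.1686; exercise value = 10.0000 > continuation, so V_0 = 10.0000 (exercise)

$10.00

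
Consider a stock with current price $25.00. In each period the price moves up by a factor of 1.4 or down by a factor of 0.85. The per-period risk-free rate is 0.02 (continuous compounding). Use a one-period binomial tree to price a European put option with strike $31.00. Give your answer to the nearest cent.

Risk-neutral probability p = (e^0.02 − 0.85)/(1.4 − 0.85) = 0.1702/0.5500 = 0.3095
Terminal stock prices: S_u = 35, S_d = 21.25
Terminal payoffs (K − S): max(-4, 0) = 0, max(9.75, 0) = 9.75
Node 0 (S = 25): V_0 = e^(−0.02)·[0.3095·0.0000 + 0.6905·9.7500] = 6.5995

$6.60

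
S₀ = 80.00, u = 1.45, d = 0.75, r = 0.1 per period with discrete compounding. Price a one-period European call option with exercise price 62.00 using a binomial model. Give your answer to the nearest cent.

Risk-neutral probability p = (1 + 0.1 − 0.75)/(1.45 − 0.75) = 0.3500/0.7000 = 0.5000
Terminal stock prices: S_u = 116, S_d = 60
Terminal payoffs (S − K): max(54, 0) = 54, max(-2, 0) = 0
Node 0 (S = 80): V_0 = 1/1.1·[0.5000·54.0000 + 0.5000·0.0000] = 24.5455

24.55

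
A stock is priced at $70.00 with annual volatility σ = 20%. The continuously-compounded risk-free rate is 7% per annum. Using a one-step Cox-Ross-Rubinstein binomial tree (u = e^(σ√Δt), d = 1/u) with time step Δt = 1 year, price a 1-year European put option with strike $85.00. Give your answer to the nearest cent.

CRR parameters: u = e^(σ√Δt) = e^(0.2·√1) = 1.2214, d = 1/u = 0.8187
Per-period rate: rΔt = 0.07·1 = 0.07, so R = e^0.07 = 1.0725
Risk-neutral probability p = (e^0.07 − 0.8187)/(1.2214 − 0.8187) = 0.2538/0.4027 = 0.6302
Terminal stock prices: S_u = 85.5, S_d = 57.31
Terminal payoffs (K − S): max(-0.4982, 0) = 0, max(27.69, 0) = 27.69
Node 0 (S = 70): V_0 = e^(−0.07)·[0.6302·0.0000 + 0.3698·27.6888] = 9.5462

$9.55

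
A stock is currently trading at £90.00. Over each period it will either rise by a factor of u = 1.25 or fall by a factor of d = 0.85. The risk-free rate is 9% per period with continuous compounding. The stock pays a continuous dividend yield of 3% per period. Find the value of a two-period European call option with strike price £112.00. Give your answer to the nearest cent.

£6.71

Per-period risk-free factor R = e^0.09 = 1.0942; dividend-adjusted growth = e^(0.09−0.03) = 1.0618.
Risk-neutral probability p = (1.0618 − 0.85)/(1.25 − 0.85) = 0.2118/0.4000 = 0.5296
Terminal stock prices: S_uu = 140.6, S_ud = 95.62, S_dd = 65.02
Terminal payoffs (S − K): max(28.62, 0) = 28.62, max(-16.38, 0) = 0, max(-46.98, 0) = 0
Node u (S = 112.5): V_u = e^(−0.09)·[0.5296·28.6250 + 0.4704·0.0000] = 13.8548
Node d (S = 76.5): V_d = e^(−0.09)·[0.5296·0.0000 + 0.4704·0.0000] = 0.0000
Node 0 (S = 90): V_0 = e^(−0.09)·[0.5296·13.8548 + 0.4704·0.0000] = 6.7059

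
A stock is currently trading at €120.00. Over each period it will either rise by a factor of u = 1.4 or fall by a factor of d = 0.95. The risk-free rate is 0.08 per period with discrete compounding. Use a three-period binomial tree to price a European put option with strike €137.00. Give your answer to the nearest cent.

€9.74

Risk-neutral probability p = (1 + 0.08 − 0.95)/(1.4 − 0.95) = 0.1300/0.4500 = 0.2889
Terminal stock prices: S_uuu = 329.3, S_uud = 223.4, S_udd = 151.6, S_ddd = 102.9
Terminal payoffs (K − S): max(-192.3, 0) = 0, max(-86.44, 0) = 0, max(-14.62, 0) = 0, max(34.12, 0) = 34.12
Node uu (S = 235.2): V_uu = 1/1.08·[0.2889·0.0000 + 0.7111·0.0000] = 0.0000
Node ud (S = 159.6): V_ud = 1/1.08·[0.2889·0.0000 + 0.7111·0.0000] = 0.0000
Node dd (S = 108.3): V_dd = 1/1.08·[0.2889·0.0000 + 0.7111·34.1150] = 22.4626
Node u (S = 168): V_u = 1/1.08·[0.2889·0.0000 + 0.7111·0.0000] = 0.0000
Node d (S = 114): V_d = 1/1.08·[0.2889·0.0000 + 0.7111·22.4626] = 14.7902
Node 0 (S = 120): V_0 = 1/1.08·[0.2889·0.0000 + 0.7111·14.7902] = 9.7384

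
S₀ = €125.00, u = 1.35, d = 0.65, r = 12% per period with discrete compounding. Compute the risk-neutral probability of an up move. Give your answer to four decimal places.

Risk-neutral probability p = (1 + 0.12 − 0.65)/(1.35 − 0.65) = 0.4700/0.7000 = 0.6714

p = 0.6714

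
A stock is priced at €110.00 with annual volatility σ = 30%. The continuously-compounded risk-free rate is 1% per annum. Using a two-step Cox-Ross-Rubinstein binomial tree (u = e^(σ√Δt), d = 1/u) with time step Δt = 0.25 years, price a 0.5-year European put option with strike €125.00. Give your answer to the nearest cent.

€19.56

CRR parameters: u = e^(σ√Δt) = e^(0.3·√0.25) = 1.1618, d = 1/u = 0.8607
Per-period rate: rΔt = 0.01·0.25 = 0.0025, so R = e^0.0025 = 1.0025
Risk-neutral probability p = (e^0.0025 − 0.8607)/(1.1618 − 0.8607) = 0.1418/0.3011 = 0.4709
Terminal stock prices: S_uu = 148.5, S_ud = 110, S_dd = 81.49
Terminal payoffs (K − S): max(-23.48, 0) = 0, max(15, 0) = 15, max(43.51, 0) = 43.51
Node u (S = 127.8): V_u = e^(−0.0025)·[0.4709·0.0000 + 0.5291·15.0000] = 7.9169
Node d (S = 94.68): V_d = e^(−0.0025)·[0.4709·15.0000 + 0.5291·43.5100] = 30.0100
Node 0 (S = 110): V_0 = e^(−0.0025)·[0.4709·7.9169 + 0.5291·30.0100] = 19.5578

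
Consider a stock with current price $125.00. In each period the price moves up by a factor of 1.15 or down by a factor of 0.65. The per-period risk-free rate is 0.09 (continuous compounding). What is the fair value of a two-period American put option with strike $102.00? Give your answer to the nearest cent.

$2.83

Risk-neutral probability p = (e^0.09 − 0.65)/(1.15 − 0.65) = 0.4442/0.5000 = 0.8883
Terminal stock prices: S_uu = 165.3, S_ud = 93.44, S_dd = 52.81
Terminal payoffs (K − S): max(-63.31, 0) = 0, max(8.562, 0) = 8.562, max(49.19, 0) = 49.19
Node u (S = 143.8): continuation = e^(−0.09)·[0.8883·0.0000 + 0.1117·8.5625] = 0.8737; exercise value = 0.0000 ≤ continuation, so V_u = 0.8737
Node d (S = 81.25): continuation = e^(−0.09)·[0.8883·8.5625 + 0.1117·49.1875] = 11.9710; exercise value = 20.7500 > continuation, so V_d = 20.7500 (exercise)
Node 0 (S = 125): continuation = e^(−0.09)·[0.8883·0.8737 + 0.1117·20.7500] = 2.8267; exercise value = 0.0000 ≤ continuation, so V_0 = 2.8267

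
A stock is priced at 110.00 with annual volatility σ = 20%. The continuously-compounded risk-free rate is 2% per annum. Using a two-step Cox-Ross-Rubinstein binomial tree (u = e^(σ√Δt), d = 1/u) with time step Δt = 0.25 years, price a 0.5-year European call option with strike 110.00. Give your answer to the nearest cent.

CRR parameters: u = e^(σ√Δt) = e^(0.2·√0.25) = 1.1052, d = 1/u = 0.9048
Per-period rate: rΔt = 0.02·0.25 = 0.005, so R = e^0.005 = 1.0050
Risk-neutral probability p = (e^0.005 − 0.9048)/(1.1052 − 0.9048) = 0.1002/0.2003 = 0.5000
Terminal stock prices: S_uu = 134.4, S_ud = 110, S_dd = 90.06
Terminal payoffs (S − K): max(24.35, 0) = 24.35, max(0, 0) = 0, max(-19.94, 0) = 0
Node u (S = 121.6): V_u = e^(−0.005)·[0.5000·24.3543 + 0.5000·0.0000] = 12.1174
Node d (S = 99.53): V_d = e^(−0.005)·[0.5000·0.0000 + 0.5000·0.0000] = 0.0000
Node 0 (S = 110): V_0 = e^(−0.005)·[0.5000·12.1174 + 0.5000·0.0000] = 6.0290

6.03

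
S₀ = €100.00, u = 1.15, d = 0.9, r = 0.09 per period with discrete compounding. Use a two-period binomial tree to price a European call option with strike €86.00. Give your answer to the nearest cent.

€27.86

Risk-neutral probability p = (1 + 0.09 − 0.9)/(1.15 − 0.9) = 0.1900/0.2500 = 0.7600
Terminal stock prices: S_uu = 132.2, S_ud = 103.5, S_dd = 81
Terminal payoffs (S − K): max(46.25, 0) = 46.25, max(17.5, 0) = 17.5, max(-5, 0) = 0
Node u (S = 115): V_u = 1/1.09·[0.7600·46.2500 + 0.2400·17.5000] = 36.1009
Node d (S = 90): V_d = 1/1.09·[0.7600·17.5000 + 0.2400·0.0000] = 12.2018
Node 0 (S = 100): V_0 = 1/1.09·[0.7600·36.1009 + 0.2400·12.2018] = 27.8579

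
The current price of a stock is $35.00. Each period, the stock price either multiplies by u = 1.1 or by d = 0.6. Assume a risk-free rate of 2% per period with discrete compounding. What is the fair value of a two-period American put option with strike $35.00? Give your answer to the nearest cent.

$3.73

Risk-neutral probability p = (1 + 0.02 − 0.6)/(1.1 − 0.6) = 0.4200/0.5000 = 0.8400
Terminal stock prices: S_uu = 42.35, S_ud = 23.1, S_dd = 12.6
Terminal payoffs (K − S): max(-7.35, 0) = 0, max(11.9, 0) = 11.9, max(22.4, 0) = 22.4
Node u (S = 38.5): continuation = 1/1.02·[0.8400·0.0000 + 0.1600·11.9000] = 1.8667; exercise value = 0.0000 ≤ continuation, so V_u = 1.8667
Node d (S = 21): continuation = 1/1.02·[0.8400·11.9000 + 0.1600·22.4000] = 13.3137; exercise value = 14.0000 > continuation, so V_d = 14.0000 (exercise)
Node 0 (S = 35): continuation = 1/1.02·[0.8400·1.8667 + 0.1600·14.0000] = 3.7333; exercise value = 0.0000 ≤ continuation, so V_0 = 3.7333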